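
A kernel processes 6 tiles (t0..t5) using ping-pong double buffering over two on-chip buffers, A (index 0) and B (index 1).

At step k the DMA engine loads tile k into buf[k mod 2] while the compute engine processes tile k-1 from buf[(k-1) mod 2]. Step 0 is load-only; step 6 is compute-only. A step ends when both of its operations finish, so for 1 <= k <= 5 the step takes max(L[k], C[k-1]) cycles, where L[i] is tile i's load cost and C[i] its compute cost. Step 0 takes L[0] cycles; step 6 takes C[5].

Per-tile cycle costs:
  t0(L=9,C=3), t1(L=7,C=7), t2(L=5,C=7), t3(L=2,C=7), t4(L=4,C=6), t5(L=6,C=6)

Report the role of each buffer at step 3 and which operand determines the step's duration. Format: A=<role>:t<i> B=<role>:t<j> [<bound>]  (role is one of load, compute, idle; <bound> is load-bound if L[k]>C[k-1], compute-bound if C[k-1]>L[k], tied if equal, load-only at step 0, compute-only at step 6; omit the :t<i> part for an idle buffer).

[0] DMA t0→A (9c) ∥ CU idle ⇒ 9c, clock 9
[1] DMA t1→B (7c) ∥ CU A:t0 (3c) ⇒ 7c, clock 16
[2] DMA t2→A (5c) ∥ CU B:t1 (7c) ⇒ 7c, clock 23
[3] DMA t3→B (2c) ∥ CU A:t2 (7c) ⇒ 7c, clock 30
[4] DMA t4→A (4c) ∥ CU B:t3 (7c) ⇒ 7c, clock 37
[5] DMA t5→B (6c) ∥ CU A:t4 (6c) ⇒ 6c, clock 43
[6] DMA idle ∥ CU B:t5 (6c) ⇒ 6c, clock 49

step 3: A=compute:t2 B=load:t3 [compute-bound]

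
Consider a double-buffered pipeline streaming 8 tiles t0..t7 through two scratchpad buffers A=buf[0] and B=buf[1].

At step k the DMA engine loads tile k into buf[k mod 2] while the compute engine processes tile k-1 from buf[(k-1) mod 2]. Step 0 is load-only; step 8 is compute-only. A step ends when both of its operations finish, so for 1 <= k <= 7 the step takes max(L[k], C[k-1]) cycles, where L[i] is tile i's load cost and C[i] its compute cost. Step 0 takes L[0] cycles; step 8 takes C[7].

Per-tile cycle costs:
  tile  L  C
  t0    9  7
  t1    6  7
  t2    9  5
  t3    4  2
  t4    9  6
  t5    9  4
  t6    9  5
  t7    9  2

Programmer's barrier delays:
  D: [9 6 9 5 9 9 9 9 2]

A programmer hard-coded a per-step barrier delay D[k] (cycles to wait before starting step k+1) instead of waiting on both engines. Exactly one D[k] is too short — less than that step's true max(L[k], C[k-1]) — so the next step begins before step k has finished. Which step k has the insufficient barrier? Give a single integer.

hazard at step 1

k=0 barrier L[0]=9→9c, D[0]=9 ok
k=1 barrier max(L[1]=6,C[0]=7)→7c, D[1]=6 SHORT
k=2 barrier max(L[2]=9,C[1]=7)→9c, D[2]=9 ok
k=3 barrier max(L[3]=4,C[2]=5)→5c, D[3]=5 ok
k=4 barrier max(L[4]=9,C[3]=2)→9c, D[4]=9 ok
k=5 barrier max(L[5]=9,C[4]=6)→9c, D[5]=9 ok
k=6 barrier max(L[6]=9,C[5]=4)→9c, D[6]=9 ok
k=7 barrier max(L[7]=9,C[6]=5)→9c, D[7]=9 ok
k=8 barrier C[7]=2→2c, D[8]=2 ok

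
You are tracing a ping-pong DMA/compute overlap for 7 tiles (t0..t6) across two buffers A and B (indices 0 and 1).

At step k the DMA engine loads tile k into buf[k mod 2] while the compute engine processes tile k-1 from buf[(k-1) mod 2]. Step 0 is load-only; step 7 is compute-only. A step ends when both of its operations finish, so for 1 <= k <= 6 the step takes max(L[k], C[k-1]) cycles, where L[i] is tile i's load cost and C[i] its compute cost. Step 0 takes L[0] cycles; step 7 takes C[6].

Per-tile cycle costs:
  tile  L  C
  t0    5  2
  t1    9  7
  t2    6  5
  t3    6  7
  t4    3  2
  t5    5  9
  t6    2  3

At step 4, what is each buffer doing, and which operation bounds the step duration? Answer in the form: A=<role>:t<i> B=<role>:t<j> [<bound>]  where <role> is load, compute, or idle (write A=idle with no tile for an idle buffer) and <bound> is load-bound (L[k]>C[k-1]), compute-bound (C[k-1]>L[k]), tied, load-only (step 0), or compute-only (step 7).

step 4: A=load:t4 B=compute:t3 [compute-bound]

step 0: L[0]=5 → dur=5, Σ=5 | A=load:t0 B=idle [load-only]
step 1: L[1]=9 C[0]=2 → dur=9, Σ=14 | A=compute:t0 B=load:t1 [load-bound]
step 2: L[2]=6 C[1]=7 → dur=7, Σ=21 | A=load:t2 B=compute:t1 [compute-bound]
step 3: L[3]=6 C[2]=5 → dur=6, Σ=27 | A=compute:t2 B=load:t3 [load-bound]
step 4: L[4]=3 C[3]=7 → dur=7, Σ=34 | A=load:t4 B=compute:t3 [compute-bound]
step 5: L[5]=5 C[4]=2 → dur=5, Σ=39 | A=compute:t4 B=load:t5 [load-bound]
step 6: L[6]=2 C[5]=9 → dur=9, Σ=48 | A=load:t6 B=compute:t5 [compute-bound]
step 7: C[6]=3 → dur=3, Σ=51 | A=compute:t6 B=idle [compute-only]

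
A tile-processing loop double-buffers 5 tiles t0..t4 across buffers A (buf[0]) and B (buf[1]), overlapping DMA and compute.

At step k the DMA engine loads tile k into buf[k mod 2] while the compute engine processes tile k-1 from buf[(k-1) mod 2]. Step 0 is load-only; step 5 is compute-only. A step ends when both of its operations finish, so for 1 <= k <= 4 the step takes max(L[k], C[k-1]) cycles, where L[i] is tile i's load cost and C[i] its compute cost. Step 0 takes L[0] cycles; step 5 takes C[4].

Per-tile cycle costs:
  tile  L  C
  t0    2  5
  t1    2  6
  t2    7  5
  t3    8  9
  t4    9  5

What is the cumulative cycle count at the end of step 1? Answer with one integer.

step 0: L[0]=2 → dur=2, Σ=2 | A=load:t0 B=idle [load-only]
step 1: L[1]=2 C[0]=5 → dur=5, Σ=7 | A=compute:t0 B=load:t1 [compute-bound]
step 2: L[2]=7 C[1]=6 → dur=7, Σ=14 | A=load:t2 B=compute:t1 [load-bound]
step 3: L[3]=8 C[2]=5 → dur=8, Σ=22 | A=compute:t2 B=load:t3 [load-bound]
step 4: L[4]=9 C[3]=9 → dur=9, Σ=31 | A=load:t4 B=compute:t3 [tied]
step 5: C[4]=5 → dur=5, Σ=36 | A=compute:t4 B=idle [compute-only]

end_cycle[1] = 7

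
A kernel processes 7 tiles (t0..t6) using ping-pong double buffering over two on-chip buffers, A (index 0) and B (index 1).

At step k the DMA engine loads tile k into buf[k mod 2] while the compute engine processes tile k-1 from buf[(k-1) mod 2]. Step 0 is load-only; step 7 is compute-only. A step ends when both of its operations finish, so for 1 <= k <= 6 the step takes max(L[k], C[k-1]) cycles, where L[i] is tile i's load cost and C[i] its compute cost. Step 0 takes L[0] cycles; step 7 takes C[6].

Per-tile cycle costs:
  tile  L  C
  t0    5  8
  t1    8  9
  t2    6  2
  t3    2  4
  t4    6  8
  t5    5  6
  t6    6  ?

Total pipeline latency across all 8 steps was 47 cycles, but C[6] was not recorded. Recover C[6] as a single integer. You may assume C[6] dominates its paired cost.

step 0 | dur = L[0]=5 = 5
step 1 | dur = max(L[1]=8, C[0]=8) = 8
step 2 | dur = max(L[2]=6, C[1]=9) = 9
step 3 | dur = max(L[3]=2, C[2]=2) = 2
step 4 | dur = max(L[4]=6, C[3]=4) = 6
step 5 | dur = max(L[5]=5, C[4]=8) = 8
step 6 | dur = max(L[6]=6, C[5]=6) = 6
step 7 | dur = C[6]=? = C[6]  (unknown; binding)
sum of known step durations = 44
dur[7] = total - known = 47 - 44 = 3
C[6] is the binding max in step 7, so C[6] = dur[7] = 3

C[6] = 3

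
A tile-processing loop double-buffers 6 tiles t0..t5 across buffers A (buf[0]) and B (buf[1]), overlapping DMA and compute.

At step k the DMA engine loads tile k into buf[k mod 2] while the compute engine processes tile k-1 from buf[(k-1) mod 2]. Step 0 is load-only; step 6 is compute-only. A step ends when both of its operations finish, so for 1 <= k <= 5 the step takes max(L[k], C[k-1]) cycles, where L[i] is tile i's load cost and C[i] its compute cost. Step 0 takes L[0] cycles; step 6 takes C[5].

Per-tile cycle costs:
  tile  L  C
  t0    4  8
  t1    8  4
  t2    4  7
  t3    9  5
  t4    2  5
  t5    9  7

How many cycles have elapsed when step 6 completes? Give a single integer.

[0] DMA t0→A (4c) ∥ CU idle ⇒ 4c, clock 4
[1] DMA t1→B (8c) ∥ CU A:t0 (8c) ⇒ 8c, clock 12
[2] DMA t2→A (4c) ∥ CU B:t1 (4c) ⇒ 4c, clock 16
[3] DMA t3→B (9c) ∥ CU A:t2 (7c) ⇒ 9c, clock 25
[4] DMA t4→A (2c) ∥ CU B:t3 (5c) ⇒ 5c, clock 30
[5] DMA t5→B (9c) ∥ CU A:t4 (5c) ⇒ 9c, clock 39
[6] DMA idle ∥ CU B:t5 (7c) ⇒ 7c, clock 46

end_cycle[6] = 46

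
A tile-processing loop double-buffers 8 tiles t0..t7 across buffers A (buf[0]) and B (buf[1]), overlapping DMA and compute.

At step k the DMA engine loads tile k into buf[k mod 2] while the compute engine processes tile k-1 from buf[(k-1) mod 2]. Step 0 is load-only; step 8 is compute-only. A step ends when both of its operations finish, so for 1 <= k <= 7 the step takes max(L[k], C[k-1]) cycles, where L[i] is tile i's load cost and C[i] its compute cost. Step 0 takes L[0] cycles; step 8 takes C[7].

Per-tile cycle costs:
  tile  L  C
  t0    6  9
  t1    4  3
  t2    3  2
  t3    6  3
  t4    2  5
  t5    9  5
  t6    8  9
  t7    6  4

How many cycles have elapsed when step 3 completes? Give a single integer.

[0] DMA t0→A (6c) ∥ CU idle ⇒ 6c, clock 6
[1] DMA t1→B (4c) ∥ CU A:t0 (9c) ⇒ 9c, clock 15
[2] DMA t2→A (3c) ∥ CU B:t1 (3c) ⇒ 3c, clock 18
[3] DMA t3→B (6c) ∥ CU A:t2 (2c) ⇒ 6c, clock 24
[4] DMA t4→A (2c) ∥ CU B:t3 (3c) ⇒ 3c, clock 27
[5] DMA t5→B (9c) ∥ CU A:t4 (5c) ⇒ 9c, clock 36
[6] DMA t6→A (8c) ∥ CU B:t5 (5c) ⇒ 8c, clock 44
[7] DMA t7→B (6c) ∥ CU A:t6 (9c) ⇒ 9c, clock 53
[8] DMA idle ∥ CU B:t7 (4c) ⇒ 4c, clock 57

end_cycle[3] = 24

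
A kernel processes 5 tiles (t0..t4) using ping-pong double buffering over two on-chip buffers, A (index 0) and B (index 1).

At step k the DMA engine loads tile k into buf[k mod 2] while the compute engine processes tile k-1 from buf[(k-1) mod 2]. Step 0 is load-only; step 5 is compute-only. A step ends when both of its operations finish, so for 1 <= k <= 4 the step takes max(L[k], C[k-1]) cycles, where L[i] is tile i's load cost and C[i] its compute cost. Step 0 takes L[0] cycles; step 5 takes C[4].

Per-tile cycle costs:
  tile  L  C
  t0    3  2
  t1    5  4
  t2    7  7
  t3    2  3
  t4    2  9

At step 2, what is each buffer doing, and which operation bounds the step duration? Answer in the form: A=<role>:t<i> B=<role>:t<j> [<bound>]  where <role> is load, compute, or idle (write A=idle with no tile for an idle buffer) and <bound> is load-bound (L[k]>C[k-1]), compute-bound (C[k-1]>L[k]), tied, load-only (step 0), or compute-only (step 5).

k=0 load=t0/3c comp=- wait=3 total=3
k=1 load=t1/5c comp=t0/2c wait=5 total=8
k=2 load=t2/7c comp=t1/4c wait=7 total=15
k=3 load=t3/2c comp=t2/7c wait=7 total=22
k=4 load=t4/2c comp=t3/3c wait=3 total=25
k=5 load=- comp=t4/9c wait=9 total=34

step 2: A=load:t2 B=compute:t1 [load-bound]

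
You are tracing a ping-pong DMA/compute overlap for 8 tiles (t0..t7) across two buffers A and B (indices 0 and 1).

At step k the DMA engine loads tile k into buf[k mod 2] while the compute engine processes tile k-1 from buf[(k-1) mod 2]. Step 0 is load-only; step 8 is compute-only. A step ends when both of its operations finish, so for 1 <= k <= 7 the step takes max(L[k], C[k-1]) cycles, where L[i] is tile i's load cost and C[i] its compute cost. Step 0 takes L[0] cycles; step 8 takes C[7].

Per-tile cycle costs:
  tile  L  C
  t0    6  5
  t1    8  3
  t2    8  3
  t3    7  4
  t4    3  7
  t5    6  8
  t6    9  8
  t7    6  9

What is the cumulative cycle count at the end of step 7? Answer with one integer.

[0] DMA t0→A (6c) ∥ CU idle ⇒ 6c, clock 6
[1] DMA t1→B (8c) ∥ CU A:t0 (5c) ⇒ 8c, clock 14
[2] DMA t2→A (8c) ∥ CU B:t1 (3c) ⇒ 8c, clock 22
[3] DMA t3→B (7c) ∥ CU A:t2 (3c) ⇒ 7c, clock 29
[4] DMA t4→A (3c) ∥ CU B:t3 (4c) ⇒ 4c, clock 33
[5] DMA t5→B (6c) ∥ CU A:t4 (7c) ⇒ 7c, clock 40
[6] DMA t6→A (9c) ∥ CU B:t5 (8c) ⇒ 9c, clock 49
[7] DMA t7→B (6c) ∥ CU A:t6 (8c) ⇒ 8c, clock 57
[8] DMA idle ∥ CU B:t7 (9c) ⇒ 9c, clock 66

end_cycle[7] = 57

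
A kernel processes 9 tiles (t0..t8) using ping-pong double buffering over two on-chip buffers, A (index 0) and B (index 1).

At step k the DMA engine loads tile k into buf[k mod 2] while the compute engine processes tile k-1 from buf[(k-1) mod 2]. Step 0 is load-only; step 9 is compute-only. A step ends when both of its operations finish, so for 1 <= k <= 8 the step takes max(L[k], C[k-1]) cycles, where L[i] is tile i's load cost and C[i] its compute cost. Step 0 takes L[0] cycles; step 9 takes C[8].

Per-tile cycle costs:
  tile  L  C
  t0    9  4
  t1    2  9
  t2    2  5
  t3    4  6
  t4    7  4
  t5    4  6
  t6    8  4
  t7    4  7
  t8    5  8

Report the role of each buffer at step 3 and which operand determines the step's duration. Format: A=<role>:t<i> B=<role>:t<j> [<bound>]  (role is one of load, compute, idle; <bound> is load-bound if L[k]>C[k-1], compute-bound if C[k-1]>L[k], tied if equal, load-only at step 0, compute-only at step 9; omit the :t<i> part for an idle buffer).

step 3: A=compute:t2 B=load:t3 [compute-bound]

k=0 load=t0/9c comp=- wait=9 total=9
k=1 load=t1/2c comp=t0/4c wait=4 total=13
k=2 load=t2/2c comp=t1/9c wait=9 total=22
k=3 load=t3/4c comp=t2/5c wait=5 total=27
k=4 load=t4/7c comp=t3/6c wait=7 total=34
k=5 load=t5/4c comp=t4/4c wait=4 total=38
k=6 load=t6/8c comp=t5/6c wait=8 total=46
k=7 load=t7/4c comp=t6/4c wait=4 total=50
k=8 load=t8/5c comp=t7/7c wait=7 total=57
k=9 load=- comp=t8/8c wait=8 total=65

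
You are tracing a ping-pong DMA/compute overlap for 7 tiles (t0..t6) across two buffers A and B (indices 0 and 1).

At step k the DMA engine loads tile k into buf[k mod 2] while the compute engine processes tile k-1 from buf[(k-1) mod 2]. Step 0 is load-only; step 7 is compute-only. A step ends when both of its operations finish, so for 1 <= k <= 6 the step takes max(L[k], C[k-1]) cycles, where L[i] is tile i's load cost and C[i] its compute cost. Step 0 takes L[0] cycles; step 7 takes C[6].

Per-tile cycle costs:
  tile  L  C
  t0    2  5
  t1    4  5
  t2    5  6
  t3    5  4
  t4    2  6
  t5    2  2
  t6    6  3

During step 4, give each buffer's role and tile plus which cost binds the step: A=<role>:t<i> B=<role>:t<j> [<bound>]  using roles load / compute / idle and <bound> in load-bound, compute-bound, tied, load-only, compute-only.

step 4: A=load:t4 B=compute:t3 [compute-bound]

  0. 2=2c; end=2; A:t0 B:-
  1. max(4,5)=5c; end=7; A:t0 B:t1
  2. max(5,5)=5c; end=12; A:t2 B:t1
  3. max(5,6)=6c; end=18; A:t2 B:t3
  4. max(2,4)=4c; end=22; A:t4 B:t3
  5. max(2,6)=6c; end=28; A:t4 B:t5
  6. max(6,2)=6c; end=34; A:t6 B:t5
  7. 3=3c; end=37; A:t6 B:t5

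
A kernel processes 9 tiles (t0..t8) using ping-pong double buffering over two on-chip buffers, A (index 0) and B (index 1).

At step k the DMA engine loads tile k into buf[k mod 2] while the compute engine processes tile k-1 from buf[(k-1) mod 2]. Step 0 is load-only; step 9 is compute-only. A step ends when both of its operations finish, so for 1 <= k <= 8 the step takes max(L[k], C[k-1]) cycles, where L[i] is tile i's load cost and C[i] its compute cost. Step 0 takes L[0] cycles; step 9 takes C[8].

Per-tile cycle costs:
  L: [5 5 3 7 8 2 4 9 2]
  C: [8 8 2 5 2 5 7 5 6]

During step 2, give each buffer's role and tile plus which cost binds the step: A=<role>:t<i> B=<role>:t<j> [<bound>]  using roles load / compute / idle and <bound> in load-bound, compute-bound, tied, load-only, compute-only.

step 2: A=load:t2 B=compute:t1 [compute-bound]

k=0 load=t0/5c comp=- wait=5 total=5
k=1 load=t1/5c comp=t0/8c wait=8 total=13
k=2 load=t2/3c comp=t1/8c wait=8 total=21
k=3 load=t3/7c comp=t2/2c wait=7 total=28
k=4 load=t4/8c comp=t3/5c wait=8 total=36
k=5 load=t5/2c comp=t4/2c wait=2 total=38
k=6 load=t6/4c comp=t5/5c wait=5 total=43
k=7 load=t7/9c comp=t6/7c wait=9 total=52
k=8 load=t8/2c comp=t7/5c wait=5 total=57
k=9 load=- comp=t8/6c wait=6 total=63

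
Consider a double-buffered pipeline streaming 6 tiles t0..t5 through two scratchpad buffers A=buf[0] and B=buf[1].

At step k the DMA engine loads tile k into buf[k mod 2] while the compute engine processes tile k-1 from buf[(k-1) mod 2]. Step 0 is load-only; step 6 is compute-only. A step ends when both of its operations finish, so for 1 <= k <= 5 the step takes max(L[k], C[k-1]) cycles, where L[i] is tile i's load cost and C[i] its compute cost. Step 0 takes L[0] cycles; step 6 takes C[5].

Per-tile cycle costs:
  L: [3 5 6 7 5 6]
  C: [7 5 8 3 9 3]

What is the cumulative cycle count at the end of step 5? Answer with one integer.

[0] DMA t0→A (3c) ∥ CU idle ⇒ 3c, clock 3
[1] DMA t1→B (5c) ∥ CU A:t0 (7c) ⇒ 7c, clock 10
[2] DMA t2→A (6c) ∥ CU B:t1 (5c) ⇒ 6c, clock 16
[3] DMA t3→B (7c) ∥ CU A:t2 (8c) ⇒ 8c, clock 24
[4] DMA t4→A (5c) ∥ CU B:t3 (3c) ⇒ 5c, clock 29
[5] DMA t5→B (6c) ∥ CU A:t4 (9c) ⇒ 9c, clock 38
[6] DMA idle ∥ CU B:t5 (3c) ⇒ 3c, clock 41

end_cycle[5] = 38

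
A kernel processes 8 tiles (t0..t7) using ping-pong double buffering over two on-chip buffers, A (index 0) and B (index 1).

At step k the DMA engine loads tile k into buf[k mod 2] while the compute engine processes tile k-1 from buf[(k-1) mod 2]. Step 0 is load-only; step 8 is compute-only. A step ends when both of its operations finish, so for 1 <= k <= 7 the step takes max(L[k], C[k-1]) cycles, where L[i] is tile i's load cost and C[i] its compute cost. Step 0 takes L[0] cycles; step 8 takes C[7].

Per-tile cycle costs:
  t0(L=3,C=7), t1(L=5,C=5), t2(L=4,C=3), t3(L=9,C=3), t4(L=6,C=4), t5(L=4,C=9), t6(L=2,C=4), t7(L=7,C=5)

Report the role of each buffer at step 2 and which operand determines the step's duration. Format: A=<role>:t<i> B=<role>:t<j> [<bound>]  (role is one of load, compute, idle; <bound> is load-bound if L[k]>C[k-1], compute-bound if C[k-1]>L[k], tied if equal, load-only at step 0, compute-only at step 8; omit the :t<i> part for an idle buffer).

  0. 3=3c; end=3; A:t0 B:-
  1. max(5,7)=7c; end=10; A:t0 B:t1
  2. max(4,5)=5c; end=15; A:t2 B:t1
  3. max(9,3)=9c; end=24; A:t2 B:t3
  4. max(6,3)=6c; end=30; A:t4 B:t3
  5. max(4,4)=4c; end=34; A:t4 B:t5
  6. max(2,9)=9c; end=43; A:t6 B:t5
  7. max(7,4)=7c; end=50; A:t6 B:t7
  8. 5=5c; end=55; A:t6 B:t7

step 2: A=load:t2 B=compute:t1 [compute-bound]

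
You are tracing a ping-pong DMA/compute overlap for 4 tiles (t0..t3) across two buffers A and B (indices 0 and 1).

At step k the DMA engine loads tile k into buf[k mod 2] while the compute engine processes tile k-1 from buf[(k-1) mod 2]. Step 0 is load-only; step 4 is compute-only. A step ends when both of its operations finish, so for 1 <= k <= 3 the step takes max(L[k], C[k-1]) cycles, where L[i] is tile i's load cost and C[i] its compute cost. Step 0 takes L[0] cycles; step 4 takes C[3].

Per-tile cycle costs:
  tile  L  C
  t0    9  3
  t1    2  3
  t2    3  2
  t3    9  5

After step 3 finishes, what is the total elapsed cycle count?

end_cycle[3] = 24

[0] DMA t0→A (9c) ∥ CU idle ⇒ 9c, clock 9
[1] DMA t1→B (2c) ∥ CU A:t0 (3c) ⇒ 3c, clock 12
[2] DMA t2→A (3c) ∥ CU B:t1 (3c) ⇒ 3c, clock 15
[3] DMA t3→B (9c) ∥ CU A:t2 (2c) ⇒ 9c, clock 24
[4] DMA idle ∥ CU B:t3 (5c) ⇒ 5c, clock 29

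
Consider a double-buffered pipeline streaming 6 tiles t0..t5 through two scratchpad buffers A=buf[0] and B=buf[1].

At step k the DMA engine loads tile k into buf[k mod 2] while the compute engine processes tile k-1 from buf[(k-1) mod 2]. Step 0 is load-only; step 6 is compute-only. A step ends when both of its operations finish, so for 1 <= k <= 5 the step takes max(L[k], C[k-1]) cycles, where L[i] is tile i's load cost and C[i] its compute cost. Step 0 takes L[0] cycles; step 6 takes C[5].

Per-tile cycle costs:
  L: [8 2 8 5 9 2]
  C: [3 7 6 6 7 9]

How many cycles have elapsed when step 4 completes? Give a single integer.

end_cycle[4] = 34

k=0 load=t0/8c comp=- wait=8 total=8
k=1 load=t1/2c comp=t0/3c wait=3 total=11
k=2 load=t2/8c comp=t1/7c wait=8 total=19
k=3 load=t3/5c comp=t2/6c wait=6 total=25
k=4 load=t4/9c comp=t3/6c wait=9 total=34
k=5 load=t5/2c comp=t4/7c wait=7 total=41
k=6 load=- comp=t5/9c wait=9 total=50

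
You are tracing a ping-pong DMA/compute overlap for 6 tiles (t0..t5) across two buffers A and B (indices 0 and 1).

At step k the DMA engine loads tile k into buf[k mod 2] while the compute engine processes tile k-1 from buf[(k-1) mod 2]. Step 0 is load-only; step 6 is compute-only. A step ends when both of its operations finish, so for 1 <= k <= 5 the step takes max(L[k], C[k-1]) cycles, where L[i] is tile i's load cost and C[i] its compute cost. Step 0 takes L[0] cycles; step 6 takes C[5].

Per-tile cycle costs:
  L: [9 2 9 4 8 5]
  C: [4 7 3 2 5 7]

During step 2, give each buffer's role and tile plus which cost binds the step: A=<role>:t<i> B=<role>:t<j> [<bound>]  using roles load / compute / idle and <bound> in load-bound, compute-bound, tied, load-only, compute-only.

k=0 load=t0/9c comp=- wait=9 total=9
k=1 load=t1/2c comp=t0/4c wait=4 total=13
k=2 load=t2/9c comp=t1/7c wait=9 total=22
k=3 load=t3/4c comp=t2/3c wait=4 total=26
k=4 load=t4/8c comp=t3/2c wait=8 total=34
k=5 load=t5/5c comp=t4/5c wait=5 total=39
k=6 load=- comp=t5/7c wait=7 total=46

step 2: A=load:t2 B=compute:t1 [load-bound]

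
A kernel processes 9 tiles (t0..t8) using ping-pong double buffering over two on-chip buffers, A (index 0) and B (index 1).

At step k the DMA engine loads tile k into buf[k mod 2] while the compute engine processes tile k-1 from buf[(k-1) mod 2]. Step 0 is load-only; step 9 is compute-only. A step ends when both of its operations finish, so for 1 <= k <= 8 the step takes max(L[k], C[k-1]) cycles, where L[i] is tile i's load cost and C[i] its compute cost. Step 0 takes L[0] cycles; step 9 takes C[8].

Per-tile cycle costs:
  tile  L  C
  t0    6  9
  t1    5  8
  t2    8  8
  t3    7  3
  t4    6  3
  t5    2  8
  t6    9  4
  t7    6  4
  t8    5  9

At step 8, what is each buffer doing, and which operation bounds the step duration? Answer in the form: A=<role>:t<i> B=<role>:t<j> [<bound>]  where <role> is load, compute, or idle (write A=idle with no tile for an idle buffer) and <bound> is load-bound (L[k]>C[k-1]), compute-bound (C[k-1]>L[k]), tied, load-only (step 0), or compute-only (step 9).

step 0: L[0]=6 → dur=6, Σ=6 | A=load:t0 B=idle [load-only]
step 1: L[1]=5 C[0]=9 → dur=9, Σ=15 | A=compute:t0 B=load:t1 [compute-bound]
step 2: L[2]=8 C[1]=8 → dur=8, Σ=23 | A=load:t2 B=compute:t1 [tied]
step 3: L[3]=7 C[2]=8 → dur=8, Σ=31 | A=compute:t2 B=load:t3 [compute-bound]
step 4: L[4]=6 C[3]=3 → dur=6, Σ=37 | A=load:t4 B=compute:t3 [load-bound]
step 5: L[5]=2 C[4]=3 → dur=3, Σ=40 | A=compute:t4 B=load:t5 [compute-bound]
step 6: L[6]=9 C[5]=8 → dur=9, Σ=49 | A=load:t6 B=compute:t5 [load-bound]
step 7: L[7]=6 C[6]=4 → dur=6, Σ=55 | A=compute:t6 B=load:t7 [load-bound]
step 8: L[8]=5 C[7]=4 → dur=5, Σ=60 | A=load:t8 B=compute:t7 [load-bound]
step 9: C[8]=9 → dur=9, Σ=69 | A=compute:t8 B=idle [compute-only]

step 8: A=load:t8 B=compute:t7 [load-bound]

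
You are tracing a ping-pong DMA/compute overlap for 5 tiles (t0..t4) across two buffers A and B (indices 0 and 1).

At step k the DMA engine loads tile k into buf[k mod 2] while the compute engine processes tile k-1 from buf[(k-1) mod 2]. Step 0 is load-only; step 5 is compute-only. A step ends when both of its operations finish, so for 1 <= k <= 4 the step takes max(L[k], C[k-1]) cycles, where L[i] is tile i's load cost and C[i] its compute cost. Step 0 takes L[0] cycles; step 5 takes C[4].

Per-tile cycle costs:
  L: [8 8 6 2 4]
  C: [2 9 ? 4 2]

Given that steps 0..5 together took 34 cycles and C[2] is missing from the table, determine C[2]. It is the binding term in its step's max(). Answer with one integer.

step 0: dur = L[0]=8 = 8
step 1: dur = max(L[1]=8, C[0]=2) = 8
step 2: dur = max(L[2]=6, C[1]=9) = 9
step 3: dur = max(L[3]=2, C[2]=?) = C[2]  (unknown; binding)
step 4: dur = max(L[4]=4, C[3]=4) = 4
step 5: dur = C[4]=2 = 2
sum of known step durations = 31
dur[3] = total - known = 34 - 31 = 3
C[2] is the binding max in step 3, so C[2] = dur[3] = 3

C[2] = 3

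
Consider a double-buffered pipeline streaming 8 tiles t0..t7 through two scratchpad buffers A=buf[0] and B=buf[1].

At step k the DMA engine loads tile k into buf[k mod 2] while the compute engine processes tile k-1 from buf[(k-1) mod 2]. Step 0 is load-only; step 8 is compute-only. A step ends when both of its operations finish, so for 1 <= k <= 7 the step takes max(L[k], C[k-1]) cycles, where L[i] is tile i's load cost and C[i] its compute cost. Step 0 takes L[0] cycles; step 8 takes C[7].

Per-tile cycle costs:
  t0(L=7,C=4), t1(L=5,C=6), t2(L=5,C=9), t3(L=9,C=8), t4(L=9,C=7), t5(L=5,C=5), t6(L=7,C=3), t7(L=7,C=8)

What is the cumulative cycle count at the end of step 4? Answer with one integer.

end_cycle[4] = 36

  0. 7=7c; end=7; A:t0 B:-
  1. max(5,4)=5c; end=12; A:t0 B:t1
  2. max(5,6)=6c; end=18; A:t2 B:t1
  3. max(9,9)=9c; end=27; A:t2 B:t3
  4. max(9,8)=9c; end=36; A:t4 B:t3
  5. max(5,7)=7c; end=43; A:t4 B:t5
  6. max(7,5)=7c; end=50; A:t6 B:t5
  7. max(7,3)=7c; end=57; A:t6 B:t7
  8. 8=8c; end=65; A:t6 B:t7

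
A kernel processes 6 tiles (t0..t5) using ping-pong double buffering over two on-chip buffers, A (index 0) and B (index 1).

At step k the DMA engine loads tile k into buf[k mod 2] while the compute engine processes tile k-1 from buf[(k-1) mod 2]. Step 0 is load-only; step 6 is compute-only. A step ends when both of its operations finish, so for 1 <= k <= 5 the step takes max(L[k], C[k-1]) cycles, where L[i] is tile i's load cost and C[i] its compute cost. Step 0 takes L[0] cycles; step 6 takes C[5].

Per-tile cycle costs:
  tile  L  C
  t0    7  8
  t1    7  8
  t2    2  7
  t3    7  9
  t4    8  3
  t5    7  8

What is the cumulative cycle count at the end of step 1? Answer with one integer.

end_cycle[1] = 15

step 0: L[0]=7 → dur=7, Σ=7 | A=load:t0 B=idle [load-only]
step 1: L[1]=7 C[0]=8 → dur=8, Σ=15 | A=compute:t0 B=load:t1 [compute-bound]
step 2: L[2]=2 C[1]=8 → dur=8, Σ=23 | A=load:t2 B=compute:t1 [compute-bound]
step 3: L[3]=7 C[2]=7 → dur=7, Σ=30 | A=compute:t2 B=load:t3 [tied]
step 4: L[4]=8 C[3]=9 → dur=9, Σ=39 | A=load:t4 B=compute:t3 [compute-bound]
step 5: L[5]=7 C[4]=3 → dur=7, Σ=46 | A=compute:t4 B=load:t5 [load-bound]
step 6: C[5]=8 → dur=8, Σ=54 | A=idle B=compute:t5 [compute-only]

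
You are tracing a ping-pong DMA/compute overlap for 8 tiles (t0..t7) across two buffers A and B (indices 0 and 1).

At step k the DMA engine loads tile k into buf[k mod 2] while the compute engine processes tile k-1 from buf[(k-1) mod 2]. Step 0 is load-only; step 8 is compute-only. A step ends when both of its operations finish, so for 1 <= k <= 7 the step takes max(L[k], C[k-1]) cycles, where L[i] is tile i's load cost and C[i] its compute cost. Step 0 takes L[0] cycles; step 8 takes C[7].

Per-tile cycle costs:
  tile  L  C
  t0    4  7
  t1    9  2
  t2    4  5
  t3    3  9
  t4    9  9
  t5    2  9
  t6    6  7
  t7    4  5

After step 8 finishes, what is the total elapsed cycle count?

end_cycle[8] = 61

  0. 4=4c; end=4; A:t0 B:-
  1. max(9,7)=9c; end=13; A:t0 B:t1
  2. max(4,2)=4c; end=17; A:t2 B:t1
  3. max(3,5)=5c; end=22; A:t2 B:t3
  4. max(9,9)=9c; end=31; A:t4 B:t3
  5. max(2,9)=9c; end=40; A:t4 B:t5
  6. max(6,9)=9c; end=49; A:t6 B:t5
  7. max(4,7)=7c; end=56; A:t6 B:t7
  8. 5=5c; end=61; A:t6 B:t7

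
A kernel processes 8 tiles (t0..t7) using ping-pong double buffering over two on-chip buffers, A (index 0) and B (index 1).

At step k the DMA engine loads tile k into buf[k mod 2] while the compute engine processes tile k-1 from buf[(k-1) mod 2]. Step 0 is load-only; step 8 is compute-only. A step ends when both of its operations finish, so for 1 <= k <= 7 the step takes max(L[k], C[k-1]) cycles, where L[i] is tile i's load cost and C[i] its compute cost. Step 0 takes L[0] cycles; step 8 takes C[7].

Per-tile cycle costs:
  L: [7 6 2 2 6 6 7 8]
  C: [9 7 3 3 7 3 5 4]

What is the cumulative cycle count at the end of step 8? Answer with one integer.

k=0 load=t0/7c comp=- wait=7 total=7
k=1 load=t1/6c comp=t0/9c wait=9 total=16
k=2 load=t2/2c comp=t1/7c wait=7 total=23
k=3 load=t3/2c comp=t2/3c wait=3 total=26
k=4 load=t4/6c comp=t3/3c wait=6 total=32
k=5 load=t5/6c comp=t4/7c wait=7 total=39
k=6 load=t6/7c comp=t5/3c wait=7 total=46
k=7 load=t7/8c comp=t6/5c wait=8 total=54
k=8 load=- comp=t7/4c wait=4 total=58

end_cycle[8] = 58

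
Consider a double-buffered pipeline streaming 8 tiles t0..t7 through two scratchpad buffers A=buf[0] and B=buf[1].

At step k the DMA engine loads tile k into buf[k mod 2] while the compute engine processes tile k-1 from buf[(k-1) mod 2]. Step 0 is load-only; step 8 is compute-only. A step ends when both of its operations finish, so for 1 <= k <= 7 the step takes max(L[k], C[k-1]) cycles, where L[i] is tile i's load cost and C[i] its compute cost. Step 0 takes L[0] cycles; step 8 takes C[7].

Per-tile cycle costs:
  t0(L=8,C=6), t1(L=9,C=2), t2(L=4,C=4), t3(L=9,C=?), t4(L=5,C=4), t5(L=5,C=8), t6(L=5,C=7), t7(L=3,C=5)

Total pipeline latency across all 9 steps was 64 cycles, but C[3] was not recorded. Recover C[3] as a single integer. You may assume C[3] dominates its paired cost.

step 0: dur = L[0]=8 = 8
step 1: dur = max(L[1]=9, C[0]=6) = 9
step 2: dur = max(L[2]=4, C[1]=2) = 4
step 3: dur = max(L[3]=9, C[2]=4) = 9
step 4: dur = max(L[4]=5, C[3]=?) = C[3]  (unknown; binding)
step 5: dur = max(L[5]=5, C[4]=4) = 5
step 6: dur = max(L[6]=5, C[5]=8) = 8
step 7: dur = max(L[7]=3, C[6]=7) = 7
step 8: dur = C[7]=5 = 5
sum of known step durations = 55
dur[4] = total - known = 64 - 55 = 9
C[3] is the binding max in step 4, so C[3] = dur[4] = 9

C[3] = 9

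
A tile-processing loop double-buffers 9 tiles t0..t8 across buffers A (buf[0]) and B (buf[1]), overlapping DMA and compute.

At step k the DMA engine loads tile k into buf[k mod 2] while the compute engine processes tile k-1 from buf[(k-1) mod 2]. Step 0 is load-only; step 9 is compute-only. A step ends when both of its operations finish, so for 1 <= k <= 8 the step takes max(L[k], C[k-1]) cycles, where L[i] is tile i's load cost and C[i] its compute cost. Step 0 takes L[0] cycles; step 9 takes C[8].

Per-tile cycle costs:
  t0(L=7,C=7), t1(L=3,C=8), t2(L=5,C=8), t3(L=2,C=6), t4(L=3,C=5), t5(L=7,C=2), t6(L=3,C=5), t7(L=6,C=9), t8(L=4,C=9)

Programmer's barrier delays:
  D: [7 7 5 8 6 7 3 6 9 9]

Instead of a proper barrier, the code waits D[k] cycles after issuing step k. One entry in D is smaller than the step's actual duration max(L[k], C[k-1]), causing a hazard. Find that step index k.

[0] required=L[0]=7=7 vs D=7 ok
[1] required=max(L[1]=3,C[0]=7)=7 vs D=7 ok
[2] required=max(L[2]=5,C[1]=8)=8 vs D=5 SHORT
[3] required=max(L[3]=2,C[2]=8)=8 vs D=8 ok
[4] required=max(L[4]=3,C[3]=6)=6 vs D=6 ok
[5] required=max(L[5]=7,C[4]=5)=7 vs D=7 ok
[6] required=max(L[6]=3,C[5]=2)=3 vs D=3 ok
[7] required=max(L[7]=6,C[6]=5)=6 vs D=6 ok
[8] required=max(L[8]=4,C[7]=9)=9 vs D=9 ok
[9] required=C[8]=9=9 vs D=9 ok

hazard at step 2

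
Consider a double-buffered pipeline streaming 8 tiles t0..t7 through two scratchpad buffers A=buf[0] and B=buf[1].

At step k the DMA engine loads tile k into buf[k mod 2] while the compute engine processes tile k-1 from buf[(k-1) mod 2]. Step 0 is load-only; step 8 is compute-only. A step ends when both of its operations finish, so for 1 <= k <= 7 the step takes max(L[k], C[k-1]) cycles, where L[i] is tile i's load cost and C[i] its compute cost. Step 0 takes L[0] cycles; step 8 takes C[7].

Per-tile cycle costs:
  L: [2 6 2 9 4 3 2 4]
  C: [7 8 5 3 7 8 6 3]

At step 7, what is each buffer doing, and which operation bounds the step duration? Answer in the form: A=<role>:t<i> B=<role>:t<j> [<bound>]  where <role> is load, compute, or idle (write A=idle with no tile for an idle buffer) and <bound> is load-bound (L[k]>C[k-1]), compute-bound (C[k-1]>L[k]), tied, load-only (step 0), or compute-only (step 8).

step 7: A=compute:t6 B=load:t7 [compute-bound]

[0] DMA t0→A (2c) ∥ CU idle ⇒ 2c, clock 2
[1] DMA t1→B (6c) ∥ CU A:t0 (7c) ⇒ 7c, clock 9
[2] DMA t2→A (2c) ∥ CU B:t1 (8c) ⇒ 8c, clock 17
[3] DMA t3→B (9c) ∥ CU A:t2 (5c) ⇒ 9c, clock 26
[4] DMA t4→A (4c) ∥ CU B:t3 (3c) ⇒ 4c, clock 30
[5] DMA t5→B (3c) ∥ CU A:t4 (7c) ⇒ 7c, clock 37
[6] DMA t6→A (2c) ∥ CU B:t5 (8c) ⇒ 8c, clock 45
[7] DMA t7→B (4c) ∥ CU A:t6 (6c) ⇒ 6c, clock 51
[8] DMA idle ∥ CU B:t7 (3c) ⇒ 3c, clock 54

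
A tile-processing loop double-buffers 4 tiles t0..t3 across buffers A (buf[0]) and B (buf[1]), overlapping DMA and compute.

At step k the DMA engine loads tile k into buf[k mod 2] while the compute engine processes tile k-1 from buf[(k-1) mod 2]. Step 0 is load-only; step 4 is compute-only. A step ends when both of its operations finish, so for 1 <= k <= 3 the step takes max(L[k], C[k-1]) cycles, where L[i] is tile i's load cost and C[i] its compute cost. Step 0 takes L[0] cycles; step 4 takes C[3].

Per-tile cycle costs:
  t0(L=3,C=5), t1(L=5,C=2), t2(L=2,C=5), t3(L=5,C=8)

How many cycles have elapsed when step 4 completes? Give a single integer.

end_cycle[4] = 23

k=0 load=t0/3c comp=- wait=3 total=3
k=1 load=t1/5c comp=t0/5c wait=5 total=8
k=2 load=t2/2c comp=t1/2c wait=2 total=10
k=3 load=t3/5c comp=t2/5c wait=5 total=15
k=4 load=- comp=t3/8c wait=8 total=23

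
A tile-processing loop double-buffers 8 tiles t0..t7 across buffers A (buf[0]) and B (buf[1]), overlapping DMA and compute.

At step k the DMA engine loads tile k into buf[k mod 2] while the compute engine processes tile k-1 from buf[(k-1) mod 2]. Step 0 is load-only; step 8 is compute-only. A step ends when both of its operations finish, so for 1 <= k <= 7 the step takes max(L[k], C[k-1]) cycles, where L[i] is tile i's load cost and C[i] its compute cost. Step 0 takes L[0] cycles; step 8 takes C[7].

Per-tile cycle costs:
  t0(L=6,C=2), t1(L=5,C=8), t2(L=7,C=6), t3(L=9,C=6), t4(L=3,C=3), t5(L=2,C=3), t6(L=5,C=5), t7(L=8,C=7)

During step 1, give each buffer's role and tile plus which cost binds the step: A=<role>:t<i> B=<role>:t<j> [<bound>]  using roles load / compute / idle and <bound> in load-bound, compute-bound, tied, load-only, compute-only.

  0. 6=6c; end=6; A:t0 B:-
  1. max(5,2)=5c; end=11; A:t0 B:t1
  2. max(7,8)=8c; end=19; A:t2 B:t1
  3. max(9,6)=9c; end=28; A:t2 B:t3
  4. max(3,6)=6c; end=34; A:t4 B:t3
  5. max(2,3)=3c; end=37; A:t4 B:t5
  6. max(5,3)=5c; end=42; A:t6 B:t5
  7. max(8,5)=8c; end=50; A:t6 B:t7
  8. 7=7c; end=57; A:t6 B:t7

step 1: A=compute:t0 B=load:t1 [load-bound]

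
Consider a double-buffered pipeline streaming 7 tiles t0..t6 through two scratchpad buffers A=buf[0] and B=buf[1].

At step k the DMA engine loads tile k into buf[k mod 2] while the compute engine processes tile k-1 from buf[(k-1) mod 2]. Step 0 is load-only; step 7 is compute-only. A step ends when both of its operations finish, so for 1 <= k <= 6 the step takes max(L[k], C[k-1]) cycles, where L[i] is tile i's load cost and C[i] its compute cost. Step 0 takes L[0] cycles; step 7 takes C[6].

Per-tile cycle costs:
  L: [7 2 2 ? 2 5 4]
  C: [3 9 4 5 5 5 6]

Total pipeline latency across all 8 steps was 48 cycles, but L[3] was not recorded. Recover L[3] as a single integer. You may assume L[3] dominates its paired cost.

step 0 = dur = L[0]=7 = 7
step 1 = dur = max(L[1]=2, C[0]=3) = 3
step 2 = dur = max(L[2]=2, C[1]=9) = 9
step 3 = dur = max(L[3]=?, C[2]=4) = L[3]  (unknown; binding)
step 4 = dur = max(L[4]=2, C[3]=5) = 5
step 5 = dur = max(L[5]=5, C[4]=5) = 5
step 6 = dur = max(L[6]=4, C[5]=5) = 5
step 7 = dur = C[6]=6 = 6
sum of known step durations = 40
dur[3] = total - known = 48 - 40 = 8
L[3] is the binding max in step 3, so L[3] = dur[3] = 8

L[3] = 8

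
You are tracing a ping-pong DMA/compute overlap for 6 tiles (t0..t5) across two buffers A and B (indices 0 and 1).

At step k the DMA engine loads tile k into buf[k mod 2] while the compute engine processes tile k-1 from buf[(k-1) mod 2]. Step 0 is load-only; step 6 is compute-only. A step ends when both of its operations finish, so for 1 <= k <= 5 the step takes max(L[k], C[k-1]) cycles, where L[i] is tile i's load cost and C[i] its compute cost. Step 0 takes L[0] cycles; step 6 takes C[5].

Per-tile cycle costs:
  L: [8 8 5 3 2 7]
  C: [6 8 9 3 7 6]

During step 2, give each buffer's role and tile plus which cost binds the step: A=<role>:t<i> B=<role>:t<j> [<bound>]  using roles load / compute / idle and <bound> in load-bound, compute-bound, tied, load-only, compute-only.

step 2: A=load:t2 B=compute:t1 [compute-bound]

step 0: L[0]=8 → dur=8, Σ=8 | A=load:t0 B=idle [load-only]
step 1: L[1]=8 C[0]=6 → dur=8, Σ=16 | A=compute:t0 B=load:t1 [load-bound]
step 2: L[2]=5 C[1]=8 → dur=8, Σ=24 | A=load:t2 B=compute:t1 [compute-bound]
step 3: L[3]=3 C[2]=9 → dur=9, Σ=33 | A=compute:t2 B=load:t3 [compute-bound]
step 4: L[4]=2 C[3]=3 → dur=3, Σ=36 | A=load:t4 B=compute:t3 [compute-bound]
step 5: L[5]=7 C[4]=7 → dur=7, Σ=43 | A=compute:t4 B=load:t5 [tied]
step 6: C[5]=6 → dur=6, Σ=49 | A=idle B=compute:t5 [compute-only]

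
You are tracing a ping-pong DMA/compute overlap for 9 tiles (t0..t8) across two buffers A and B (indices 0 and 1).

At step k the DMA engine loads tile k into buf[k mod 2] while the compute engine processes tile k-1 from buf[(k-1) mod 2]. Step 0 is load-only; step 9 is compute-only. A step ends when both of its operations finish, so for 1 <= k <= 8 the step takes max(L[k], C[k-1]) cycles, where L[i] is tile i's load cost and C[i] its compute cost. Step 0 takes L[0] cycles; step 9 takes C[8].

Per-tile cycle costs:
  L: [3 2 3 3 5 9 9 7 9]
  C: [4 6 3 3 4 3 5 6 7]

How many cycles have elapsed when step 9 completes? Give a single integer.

end_cycle[9] = 62

[0] DMA t0→A (3c) ∥ CU idle ⇒ 3c, clock 3
[1] DMA t1→B (2c) ∥ CU A:t0 (4c) ⇒ 4c, clock 7
[2] DMA t2→A (3c) ∥ CU B:t1 (6c) ⇒ 6c, clock 13
[3] DMA t3→B (3c) ∥ CU A:t2 (3c) ⇒ 3c, clock 16
[4] DMA t4→A (5c) ∥ CU B:t3 (3c) ⇒ 5c, clock 21
[5] DMA t5→B (9c) ∥ CU A:t4 (4c) ⇒ 9c, clock 30
[6] DMA t6→A (9c) ∥ CU B:t5 (3c) ⇒ 9c, clock 39
[7] DMA t7→B (7c) ∥ CU A:t6 (5c) ⇒ 7c, clock 46
[8] DMA t8→A (9c) ∥ CU B:t7 (6c) ⇒ 9c, clock 55
[9] DMA idle ∥ CU A:t8 (7c) ⇒ 7c, clock 62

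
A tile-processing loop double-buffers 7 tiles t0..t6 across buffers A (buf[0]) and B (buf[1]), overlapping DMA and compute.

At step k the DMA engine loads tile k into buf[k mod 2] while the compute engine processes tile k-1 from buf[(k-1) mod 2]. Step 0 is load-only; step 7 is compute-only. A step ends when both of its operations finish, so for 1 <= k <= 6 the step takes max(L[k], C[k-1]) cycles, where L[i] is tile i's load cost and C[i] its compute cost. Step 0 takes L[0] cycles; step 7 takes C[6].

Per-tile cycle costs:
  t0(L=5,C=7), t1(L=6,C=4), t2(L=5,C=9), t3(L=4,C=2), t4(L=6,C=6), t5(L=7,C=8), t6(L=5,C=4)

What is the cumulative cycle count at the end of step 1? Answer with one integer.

end_cycle[1] = 12

[0] DMA t0→A (5c) ∥ CU idle ⇒ 5c, clock 5
[1] DMA t1→B (6c) ∥ CU A:t0 (7c) ⇒ 7c, clock 12
[2] DMA t2→A (5c) ∥ CU B:t1 (4c) ⇒ 5c, clock 17
[3] DMA t3→B (4c) ∥ CU A:t2 (9c) ⇒ 9c, clock 26
[4] DMA t4→A (6c) ∥ CU B:t3 (2c) ⇒ 6c, clock 32
[5] DMA t5→B (7c) ∥ CU A:t4 (6c) ⇒ 7c, clock 39
[6] DMA t6→A (5c) ∥ CU B:t5 (8c) ⇒ 8c, clock 47
[7] DMA idle ∥ CU A:t6 (4c) ⇒ 4c, clock 51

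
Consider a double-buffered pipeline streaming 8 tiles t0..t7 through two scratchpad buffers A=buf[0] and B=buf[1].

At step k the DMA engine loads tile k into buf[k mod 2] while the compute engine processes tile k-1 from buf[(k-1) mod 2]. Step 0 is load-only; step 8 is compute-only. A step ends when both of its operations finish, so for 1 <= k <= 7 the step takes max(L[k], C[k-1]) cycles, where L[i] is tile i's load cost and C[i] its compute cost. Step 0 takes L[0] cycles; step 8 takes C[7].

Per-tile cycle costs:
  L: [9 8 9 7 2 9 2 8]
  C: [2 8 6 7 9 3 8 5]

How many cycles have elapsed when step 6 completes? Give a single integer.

end_cycle[6] = 52

  0. 9=9c; end=9; A:t0 B:-
  1. max(8,2)=8c; end=17; A:t0 B:t1
  2. max(9,8)=9c; end=26; A:t2 B:t1
  3. max(7,6)=7c; end=33; A:t2 B:t3
  4. max(2,7)=7c; end=40; A:t4 B:t3
  5. max(9,9)=9c; end=49; A:t4 B:t5
  6. max(2,3)=3c; end=52; A:t6 B:t5
  7. max(8,8)=8c; end=60; A:t6 B:t7
  8. 5=5c; end=65; A:t6 B:t7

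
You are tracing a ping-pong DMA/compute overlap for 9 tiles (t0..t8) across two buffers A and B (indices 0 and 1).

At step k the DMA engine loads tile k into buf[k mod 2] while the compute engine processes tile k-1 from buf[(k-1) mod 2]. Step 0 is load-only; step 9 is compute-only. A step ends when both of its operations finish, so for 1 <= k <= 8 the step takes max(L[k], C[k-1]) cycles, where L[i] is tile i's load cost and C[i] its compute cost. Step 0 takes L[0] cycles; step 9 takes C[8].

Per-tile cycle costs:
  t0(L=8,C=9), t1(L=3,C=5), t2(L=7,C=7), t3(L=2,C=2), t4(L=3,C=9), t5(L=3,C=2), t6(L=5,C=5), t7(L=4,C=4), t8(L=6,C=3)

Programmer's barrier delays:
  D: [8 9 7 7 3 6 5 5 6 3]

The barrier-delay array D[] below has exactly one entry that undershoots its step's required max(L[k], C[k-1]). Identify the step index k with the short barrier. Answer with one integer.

step 0: need L[0]=8 = 8; D[0]=8 ok
step 1: need max(L[1]=3,C[0]=9) = 9; D[1]=9 ok
step 2: need max(L[2]=7,C[1]=5) = 7; D[2]=7 ok
step 3: need max(L[3]=2,C[2]=7) = 7; D[3]=7 ok
step 4: need max(L[4]=3,C[3]=2) = 3; D[4]=3 ok
step 5: need max(L[5]=3,C[4]=9) = 9; D[5]=6 SHORT
step 6: need max(L[6]=5,C[5]=2) = 5; D[6]=5 ok
step 7: need max(L[7]=4,C[6]=5) = 5; D[7]=5 ok
step 8: need max(L[8]=6,C[7]=4) = 6; D[8]=6 ok
step 9: need C[8]=3 = 3; D[9]=3 ok

hazard at step 5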